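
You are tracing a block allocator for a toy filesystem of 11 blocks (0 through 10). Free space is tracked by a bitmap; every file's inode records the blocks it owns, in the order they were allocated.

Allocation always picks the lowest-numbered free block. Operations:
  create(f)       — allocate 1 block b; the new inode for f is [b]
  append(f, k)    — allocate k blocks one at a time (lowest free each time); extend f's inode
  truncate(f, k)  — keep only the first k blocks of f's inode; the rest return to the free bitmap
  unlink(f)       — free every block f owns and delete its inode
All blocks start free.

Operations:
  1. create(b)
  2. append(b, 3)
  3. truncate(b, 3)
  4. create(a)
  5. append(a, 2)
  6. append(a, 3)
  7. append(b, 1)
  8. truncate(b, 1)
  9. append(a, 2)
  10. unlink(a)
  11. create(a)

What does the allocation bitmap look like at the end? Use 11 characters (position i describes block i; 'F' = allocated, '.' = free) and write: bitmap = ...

bitmap = FF.........

[1] create(b) — b=0 (map F..........)
[2] append(b, 3) — b=0,1,2,3 (map FFFF.......)
[3] truncate(b, 3) — b=0,1,2 (map FFF........)
[4] create(a) — a=3 b=0,1,2 (map FFFF.......)
[5] append(a, 2) — a=3,4,5 b=0,1,2 (map FFFFFF.....)
[6] append(a, 3) — a=3,4,5,6,7,8 b=0,1,2 (map FFFFFFFFF..)
[7] append(b, 1) — a=3,4,5,6,7,8 b=0,1,2,9 (map FFFFFFFFFF.)
[8] truncate(b, 1) — a=3,4,5,6,7,8 b=0 (map F..FFFFFF..)
[9] append(a, 2) — a=3,4,5,6,7,8,1,2 b=0 (map FFFFFFFFF..)
[10] unlink(a) — b=0 (map F..........)
[11] create(a) — a=1 b=0 (map FF.........)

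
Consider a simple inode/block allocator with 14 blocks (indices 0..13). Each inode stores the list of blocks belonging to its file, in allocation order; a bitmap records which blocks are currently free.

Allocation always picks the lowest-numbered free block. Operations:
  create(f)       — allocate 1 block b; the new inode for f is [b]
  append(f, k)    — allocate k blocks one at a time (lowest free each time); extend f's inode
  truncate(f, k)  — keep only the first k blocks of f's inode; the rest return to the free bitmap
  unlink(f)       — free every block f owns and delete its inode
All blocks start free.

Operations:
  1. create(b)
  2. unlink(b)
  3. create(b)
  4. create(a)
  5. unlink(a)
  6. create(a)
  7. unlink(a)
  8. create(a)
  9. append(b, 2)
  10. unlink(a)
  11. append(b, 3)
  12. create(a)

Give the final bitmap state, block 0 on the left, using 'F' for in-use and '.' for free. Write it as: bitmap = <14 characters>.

bitmap = FFFFFFF.......

  1. create(b)  ⇒  F.............  {b→[0]}
  2. unlink(b)  ⇒  ..............  {}
  3. create(b)  ⇒  F.............  {b→[0]}
  4. create(a)  ⇒  FF............  {a→[1]; b→[0]}
  5. unlink(a)  ⇒  F.............  {b→[0]}
  6. create(a)  ⇒  FF............  {a→[1]; b→[0]}
  7. unlink(a)  ⇒  F.............  {b→[0]}
  8. create(a)  ⇒  FF............  {a→[1]; b→[0]}
  9. append(b, 2)  ⇒  FFFF..........  {a→[1]; b→[0, 2, 3]}
  10. unlink(a)  ⇒  F.FF..........  {b→[0, 2, 3]}
  11. append(b, 3)  ⇒  FFFFFF........  {b→[0, 2, 3, 1, 4, 5]}
  12. create(a)  ⇒  FFFFFFF.......  {a→[6]; b→[0, 2, 3, 1, 4, 5]}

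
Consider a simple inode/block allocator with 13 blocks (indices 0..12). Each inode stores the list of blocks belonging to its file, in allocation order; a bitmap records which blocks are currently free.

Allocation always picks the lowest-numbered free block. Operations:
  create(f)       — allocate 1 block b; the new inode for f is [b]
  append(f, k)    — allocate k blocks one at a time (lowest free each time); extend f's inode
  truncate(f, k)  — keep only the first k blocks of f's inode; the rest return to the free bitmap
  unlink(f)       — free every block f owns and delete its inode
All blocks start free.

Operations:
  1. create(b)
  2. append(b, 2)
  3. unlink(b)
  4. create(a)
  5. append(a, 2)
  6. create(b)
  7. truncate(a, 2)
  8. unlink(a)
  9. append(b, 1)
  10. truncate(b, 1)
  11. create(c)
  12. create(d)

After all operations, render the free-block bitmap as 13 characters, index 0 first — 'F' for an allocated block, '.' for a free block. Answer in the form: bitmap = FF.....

bitmap = FF.F.........

  1. create(b)  ⇒  F............  {b→[0]}
  2. append(b, 2)  ⇒  FFF..........  {b→[0, 1, 2]}
  3. unlink(b)  ⇒  .............  {}
  4. create(a)  ⇒  F............  {a→[0]}
  5. append(a, 2)  ⇒  FFF..........  {a→[0, 1, 2]}
  6. create(b)  ⇒  FFFF.........  {a→[0, 1, 2]; b→[3]}
  7. truncate(a, 2)  ⇒  FF.F.........  {a→[0, 1]; b→[3]}
  8. unlink(a)  ⇒  ...F.........  {b→[3]}
  9. append(b, 1)  ⇒  F..F.........  {b→[3, 0]}
  10. truncate(b, 1)  ⇒  ...F.........  {b→[3]}
  11. create(c)  ⇒  F..F.........  {b→[3]; c→[0]}
  12. create(d)  ⇒  FF.F.........  {b→[3]; c→[0]; d→[1]}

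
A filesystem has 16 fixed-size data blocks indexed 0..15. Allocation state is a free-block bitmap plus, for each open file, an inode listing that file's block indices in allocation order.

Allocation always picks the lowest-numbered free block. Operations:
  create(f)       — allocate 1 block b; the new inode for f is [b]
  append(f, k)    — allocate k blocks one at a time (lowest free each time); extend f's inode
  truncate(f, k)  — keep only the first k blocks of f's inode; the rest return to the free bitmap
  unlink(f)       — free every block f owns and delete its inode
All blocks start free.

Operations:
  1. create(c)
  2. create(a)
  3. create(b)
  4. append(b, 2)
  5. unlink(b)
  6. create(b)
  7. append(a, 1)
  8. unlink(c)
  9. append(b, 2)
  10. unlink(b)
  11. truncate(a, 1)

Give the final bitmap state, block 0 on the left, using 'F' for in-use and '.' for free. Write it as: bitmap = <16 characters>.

bitmap = .F..............

  1. create(c)  ⇒  F...............  {c→[0]}
  2. create(a)  ⇒  FF..............  {a→[1]; c→[0]}
  3. create(b)  ⇒  FFF.............  {a→[1]; b→[2]; c→[0]}
  4. append(b, 2)  ⇒  FFFFF...........  {a→[1]; b→[2, 3, 4]; c→[0]}
  5. unlink(b)  ⇒  FF..............  {a→[1]; c→[0]}
  6. create(b)  ⇒  FFF.............  {a→[1]; b→[2]; c→[0]}
  7. append(a, 1)  ⇒  FFFF............  {a→[1, 3]; b→[2]; c→[0]}
  8. unlink(c)  ⇒  .FFF............  {a→[1, 3]; b→[2]}
  9. append(b, 2)  ⇒  FFFFF...........  {a→[1, 3]; b→[2, 0, 4]}
  10. unlink(b)  ⇒  .F.F............  {a→[1, 3]}
  11. truncate(a, 1)  ⇒  .F..............  {a→[1]}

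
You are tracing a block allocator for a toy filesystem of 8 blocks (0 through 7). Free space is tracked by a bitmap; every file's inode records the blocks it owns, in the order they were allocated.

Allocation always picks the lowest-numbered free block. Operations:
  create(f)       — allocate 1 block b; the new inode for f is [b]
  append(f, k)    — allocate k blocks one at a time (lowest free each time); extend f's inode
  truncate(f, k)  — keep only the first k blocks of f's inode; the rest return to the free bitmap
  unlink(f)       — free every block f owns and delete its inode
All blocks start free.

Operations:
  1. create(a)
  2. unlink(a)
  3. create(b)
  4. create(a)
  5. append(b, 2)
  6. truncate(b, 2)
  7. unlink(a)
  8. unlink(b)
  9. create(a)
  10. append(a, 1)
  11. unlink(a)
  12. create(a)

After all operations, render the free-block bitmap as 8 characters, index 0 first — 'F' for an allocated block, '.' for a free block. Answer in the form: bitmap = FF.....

  1. create(a)  ⇒  F.......  {a→[0]}
  2. unlink(a)  ⇒  ........  {}
  3. create(b)  ⇒  F.......  {b→[0]}
  4. create(a)  ⇒  FF......  {a→[1]; b→[0]}
  5. append(b, 2)  ⇒  FFFF....  {a→[1]; b→[0, 2, 3]}
  6. truncate(b, 2)  ⇒  FFF.....  {a→[1]; b→[0, 2]}
  7. unlink(a)  ⇒  F.F.....  {b→[0, 2]}
  8. unlink(b)  ⇒  ........  {}
  9. create(a)  ⇒  F.......  {a→[0]}
  10. append(a, 1)  ⇒  FF......  {a→[0, 1]}
  11. unlink(a)  ⇒  ........  {}
  12. create(a)  ⇒  F.......  {a→[0]}

bitmap = F.......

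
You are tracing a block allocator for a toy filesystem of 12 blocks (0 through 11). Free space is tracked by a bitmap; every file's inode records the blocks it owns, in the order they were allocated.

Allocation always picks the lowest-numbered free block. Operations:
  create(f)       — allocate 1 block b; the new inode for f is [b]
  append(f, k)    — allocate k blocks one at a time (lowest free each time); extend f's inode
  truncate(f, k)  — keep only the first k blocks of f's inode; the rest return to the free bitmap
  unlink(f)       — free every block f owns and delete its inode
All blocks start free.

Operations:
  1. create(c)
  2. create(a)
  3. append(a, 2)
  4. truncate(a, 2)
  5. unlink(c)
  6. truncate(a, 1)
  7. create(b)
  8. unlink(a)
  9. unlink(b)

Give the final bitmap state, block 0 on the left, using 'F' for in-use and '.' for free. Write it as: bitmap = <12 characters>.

create(c): bitmap=F........... | c=[0]
create(a): bitmap=FF.......... | a=[1] c=[0]
append(a, 2): bitmap=FFFF........ | a=[1, 2, 3] c=[0]
truncate(a, 2): bitmap=FFF......... | a=[1, 2] c=[0]
unlink(c): bitmap=.FF......... | a=[1, 2]
truncate(a, 1): bitmap=.F.......... | a=[1]
create(b): bitmap=FF.......... | a=[1] b=[0]
unlink(a): bitmap=F........... | b=[0]
unlink(b): bitmap=............ | 

bitmap = ............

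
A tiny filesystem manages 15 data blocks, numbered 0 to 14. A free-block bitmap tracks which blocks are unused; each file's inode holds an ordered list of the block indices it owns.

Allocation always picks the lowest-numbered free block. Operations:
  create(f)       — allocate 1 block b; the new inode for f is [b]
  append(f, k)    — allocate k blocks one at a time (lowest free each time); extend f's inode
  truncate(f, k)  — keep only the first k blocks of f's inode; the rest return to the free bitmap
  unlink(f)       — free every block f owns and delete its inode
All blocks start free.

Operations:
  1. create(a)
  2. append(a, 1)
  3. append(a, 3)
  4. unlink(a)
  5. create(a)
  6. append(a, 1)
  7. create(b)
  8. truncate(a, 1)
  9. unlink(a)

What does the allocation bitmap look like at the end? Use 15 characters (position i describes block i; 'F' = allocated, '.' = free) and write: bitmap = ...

[1] create(a) — a=0 (map F..............)
[2] append(a, 1) — a=0,1 (map FF.............)
[3] append(a, 3) — a=0,1,2,3,4 (map FFFFF..........)
[4] unlink(a) —  (map ...............)
[5] create(a) — a=0 (map F..............)
[6] append(a, 1) — a=0,1 (map FF.............)
[7] create(b) — a=0,1 b=2 (map FFF............)
[8] truncate(a, 1) — a=0 b=2 (map F.F............)
[9] unlink(a) — b=2 (map ..F............)

bitmap = ..F............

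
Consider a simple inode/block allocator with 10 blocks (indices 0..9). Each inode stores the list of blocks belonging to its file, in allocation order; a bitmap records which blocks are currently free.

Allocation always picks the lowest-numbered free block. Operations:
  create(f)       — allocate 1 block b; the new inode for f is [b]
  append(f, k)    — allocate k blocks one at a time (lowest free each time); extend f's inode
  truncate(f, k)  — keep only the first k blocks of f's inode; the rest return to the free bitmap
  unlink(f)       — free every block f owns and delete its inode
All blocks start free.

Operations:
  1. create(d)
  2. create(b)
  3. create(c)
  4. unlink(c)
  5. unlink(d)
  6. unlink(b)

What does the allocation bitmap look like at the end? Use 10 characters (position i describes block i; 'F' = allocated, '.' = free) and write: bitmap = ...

after create(d) → d:[0]  free=[F.........]
after create(b) → b:[1], d:[0]  free=[FF........]
after create(c) → b:[1], c:[2], d:[0]  free=[FFF.......]
after unlink(c) → b:[1], d:[0]  free=[FF........]
after unlink(d) → b:[1]  free=[.F........]
after unlink(b) →   free=[..........]

bitmap = ..........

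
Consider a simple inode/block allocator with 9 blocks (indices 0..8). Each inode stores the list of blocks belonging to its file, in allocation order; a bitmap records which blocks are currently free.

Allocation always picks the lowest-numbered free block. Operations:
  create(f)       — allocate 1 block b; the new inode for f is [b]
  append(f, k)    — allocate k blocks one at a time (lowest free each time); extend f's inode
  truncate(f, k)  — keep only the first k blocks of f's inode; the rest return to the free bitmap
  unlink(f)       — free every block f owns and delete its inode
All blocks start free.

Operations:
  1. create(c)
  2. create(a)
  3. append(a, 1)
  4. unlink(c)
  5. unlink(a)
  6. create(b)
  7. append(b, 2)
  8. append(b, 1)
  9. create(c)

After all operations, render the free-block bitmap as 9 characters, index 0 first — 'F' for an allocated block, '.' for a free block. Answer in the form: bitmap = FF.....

  1. create(c)  ⇒  F........  {c→[0]}
  2. create(a)  ⇒  FF.......  {a→[1]; c→[0]}
  3. append(a, 1)  ⇒  FFF......  {a→[1, 2]; c→[0]}
  4. unlink(c)  ⇒  .FF......  {a→[1, 2]}
  5. unlink(a)  ⇒  .........  {}
  6. create(b)  ⇒  F........  {b→[0]}
  7. append(b, 2)  ⇒  FFF......  {b→[0, 1, 2]}
  8. append(b, 1)  ⇒  FFFF.....  {b→[0, 1, 2, 3]}
  9. create(c)  ⇒  FFFFF....  {b→[0, 1, 2, 3]; c→[4]}

bitmap = FFFFF....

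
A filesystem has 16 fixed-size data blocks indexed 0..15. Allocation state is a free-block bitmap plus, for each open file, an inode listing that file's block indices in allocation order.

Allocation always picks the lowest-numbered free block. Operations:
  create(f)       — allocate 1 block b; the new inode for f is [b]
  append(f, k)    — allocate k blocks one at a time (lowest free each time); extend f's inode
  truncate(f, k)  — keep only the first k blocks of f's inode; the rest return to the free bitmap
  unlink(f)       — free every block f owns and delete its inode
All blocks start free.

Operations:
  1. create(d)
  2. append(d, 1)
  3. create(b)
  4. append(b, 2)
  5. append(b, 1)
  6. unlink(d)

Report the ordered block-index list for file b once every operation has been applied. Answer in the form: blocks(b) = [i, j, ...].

after create(d) → d:[0]  free=[F...............]
after append(d, 1) → d:[0, 1]  free=[FF..............]
after create(b) → b:[2], d:[0, 1]  free=[FFF.............]
after append(b, 2) → b:[2, 3, 4], d:[0, 1]  free=[FFFFF...........]
after append(b, 1) → b:[2, 3, 4, 5], d:[0, 1]  free=[FFFFFF..........]
after unlink(d) → b:[2, 3, 4, 5]  free=[..FFFF..........]

blocks(b) = [2, 3, 4, 5]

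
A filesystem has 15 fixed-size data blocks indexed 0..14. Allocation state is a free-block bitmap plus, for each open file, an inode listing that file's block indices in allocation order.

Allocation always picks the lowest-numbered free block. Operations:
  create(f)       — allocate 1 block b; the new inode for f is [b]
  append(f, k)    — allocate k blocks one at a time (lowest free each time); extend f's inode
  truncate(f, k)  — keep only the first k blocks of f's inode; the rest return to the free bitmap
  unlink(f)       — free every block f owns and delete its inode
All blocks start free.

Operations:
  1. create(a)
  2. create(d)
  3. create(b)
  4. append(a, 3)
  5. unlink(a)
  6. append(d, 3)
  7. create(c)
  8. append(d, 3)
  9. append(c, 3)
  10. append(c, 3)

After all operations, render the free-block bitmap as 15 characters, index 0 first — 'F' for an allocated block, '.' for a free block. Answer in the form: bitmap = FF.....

  1. create(a)  ⇒  F..............  {a→[0]}
  2. create(d)  ⇒  FF.............  {a→[0]; d→[1]}
  3. create(b)  ⇒  FFF............  {a→[0]; b→[2]; d→[1]}
  4. append(a, 3)  ⇒  FFFFFF.........  {a→[0, 3, 4, 5]; b→[2]; d→[1]}
  5. unlink(a)  ⇒  .FF............  {b→[2]; d→[1]}
  6. append(d, 3)  ⇒  FFFFF..........  {b→[2]; d→[1, 0, 3, 4]}
  7. create(c)  ⇒  FFFFFF.........  {b→[2]; c→[5]; d→[1, 0, 3, 4]}
  8. append(d, 3)  ⇒  FFFFFFFFF......  {b→[2]; c→[5]; d→[1, 0, 3, 4, 6, 7, 8]}
  9. append(c, 3)  ⇒  FFFFFFFFFFFF...  {b→[2]; c→[5, 9, 10, 11]; d→[1, 0, 3, 4, 6, 7, 8]}
  10. append(c, 3)  ⇒  FFFFFFFFFFFFFFF  {b→[2]; c→[5, 9, 10, 11, 12, 13, 14]; d→[1, 0, 3, 4, 6, 7, 8]}

bitmap = FFFFFFFFFFFFFFF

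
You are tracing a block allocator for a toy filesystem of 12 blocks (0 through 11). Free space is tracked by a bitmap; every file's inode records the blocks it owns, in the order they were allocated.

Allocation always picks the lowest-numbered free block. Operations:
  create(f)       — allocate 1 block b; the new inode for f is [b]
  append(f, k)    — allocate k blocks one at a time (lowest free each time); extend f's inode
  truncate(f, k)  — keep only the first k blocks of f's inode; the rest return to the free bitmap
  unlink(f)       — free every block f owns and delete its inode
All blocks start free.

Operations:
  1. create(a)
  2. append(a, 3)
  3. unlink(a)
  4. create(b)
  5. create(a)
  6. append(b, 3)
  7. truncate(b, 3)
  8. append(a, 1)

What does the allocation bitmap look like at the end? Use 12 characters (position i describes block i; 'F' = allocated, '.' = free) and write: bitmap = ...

bitmap = FFFFF.......

after create(a) → a:[0]  free=[F...........]
after append(a, 3) → a:[0, 1, 2, 3]  free=[FFFF........]
after unlink(a) →   free=[............]
after create(b) → b:[0]  free=[F...........]
after create(a) → a:[1], b:[0]  free=[FF..........]
after append(b, 3) → a:[1], b:[0, 2, 3, 4]  free=[FFFFF.......]
after truncate(b, 3) → a:[1], b:[0, 2, 3]  free=[FFFF........]
after append(a, 1) → a:[1, 4], b:[0, 2, 3]  free=[FFFFF.......]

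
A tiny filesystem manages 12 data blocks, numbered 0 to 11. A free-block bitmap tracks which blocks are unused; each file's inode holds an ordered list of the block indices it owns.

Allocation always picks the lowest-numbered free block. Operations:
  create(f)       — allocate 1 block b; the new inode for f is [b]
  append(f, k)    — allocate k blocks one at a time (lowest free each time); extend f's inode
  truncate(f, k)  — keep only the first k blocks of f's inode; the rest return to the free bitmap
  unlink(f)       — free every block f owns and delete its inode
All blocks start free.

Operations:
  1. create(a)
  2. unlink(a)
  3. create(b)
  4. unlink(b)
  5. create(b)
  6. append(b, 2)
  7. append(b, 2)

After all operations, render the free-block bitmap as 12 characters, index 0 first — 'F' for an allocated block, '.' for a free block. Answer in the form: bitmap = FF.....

after create(a) → a:[0]  free=[F...........]
after unlink(a) →   free=[............]
after create(b) → b:[0]  free=[F...........]
after unlink(b) →   free=[............]
after create(b) → b:[0]  free=[F...........]
after append(b, 2) → b:[0, 1, 2]  free=[FFF.........]
after append(b, 2) → b:[0, 1, 2, 3, 4]  free=[FFFFF.......]

bitmap = FFFFF.......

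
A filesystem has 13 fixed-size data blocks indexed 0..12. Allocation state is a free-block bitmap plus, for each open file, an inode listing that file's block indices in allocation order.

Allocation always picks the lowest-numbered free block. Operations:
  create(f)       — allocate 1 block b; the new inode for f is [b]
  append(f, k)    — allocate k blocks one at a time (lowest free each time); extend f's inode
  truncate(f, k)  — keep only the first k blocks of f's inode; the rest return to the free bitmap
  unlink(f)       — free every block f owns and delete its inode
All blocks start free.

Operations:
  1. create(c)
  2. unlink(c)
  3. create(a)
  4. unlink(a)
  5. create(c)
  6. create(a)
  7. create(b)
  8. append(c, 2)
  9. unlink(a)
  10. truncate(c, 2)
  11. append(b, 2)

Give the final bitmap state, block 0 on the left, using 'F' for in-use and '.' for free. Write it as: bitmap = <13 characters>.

bitmap = FFFFF........

after create(c) → c:[0]  free=[F............]
after unlink(c) →   free=[.............]
after create(a) → a:[0]  free=[F............]
after unlink(a) →   free=[.............]
after create(c) → c:[0]  free=[F............]
after create(a) → a:[1], c:[0]  free=[FF...........]
after create(b) → a:[1], b:[2], c:[0]  free=[FFF..........]
after append(c, 2) → a:[1], b:[2], c:[0, 3, 4]  free=[FFFFF........]
after unlink(a) → b:[2], c:[0, 3, 4]  free=[F.FFF........]
after truncate(c, 2) → b:[2], c:[0, 3]  free=[F.FF.........]
after append(b, 2) → b:[2, 1, 4], c:[0, 3]  free=[FFFFF........]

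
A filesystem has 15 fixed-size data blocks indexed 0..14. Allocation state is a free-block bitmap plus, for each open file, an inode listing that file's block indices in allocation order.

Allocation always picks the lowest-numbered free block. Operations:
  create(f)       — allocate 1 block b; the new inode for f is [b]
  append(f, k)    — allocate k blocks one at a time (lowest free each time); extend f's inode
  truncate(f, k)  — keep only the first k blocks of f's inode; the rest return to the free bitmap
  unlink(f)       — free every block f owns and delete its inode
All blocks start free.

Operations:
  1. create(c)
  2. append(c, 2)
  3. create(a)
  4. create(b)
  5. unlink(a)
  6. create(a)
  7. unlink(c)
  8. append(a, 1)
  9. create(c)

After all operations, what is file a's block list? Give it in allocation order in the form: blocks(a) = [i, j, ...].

[1] create(c) — c=0 (map F..............)
[2] append(c, 2) — c=0,1,2 (map FFF............)
[3] create(a) — a=3 c=0,1,2 (map FFFF...........)
[4] create(b) — a=3 b=4 c=0,1,2 (map FFFFF..........)
[5] unlink(a) — b=4 c=0,1,2 (map FFF.F..........)
[6] create(a) — a=3 b=4 c=0,1,2 (map FFFFF..........)
[7] unlink(c) — a=3 b=4 (map ...FF..........)
[8] append(a, 1) — a=3,0 b=4 (map F..FF..........)
[9] create(c) — a=3,0 b=4 c=1 (map FF.FF..........)

blocks(a) = [3, 0]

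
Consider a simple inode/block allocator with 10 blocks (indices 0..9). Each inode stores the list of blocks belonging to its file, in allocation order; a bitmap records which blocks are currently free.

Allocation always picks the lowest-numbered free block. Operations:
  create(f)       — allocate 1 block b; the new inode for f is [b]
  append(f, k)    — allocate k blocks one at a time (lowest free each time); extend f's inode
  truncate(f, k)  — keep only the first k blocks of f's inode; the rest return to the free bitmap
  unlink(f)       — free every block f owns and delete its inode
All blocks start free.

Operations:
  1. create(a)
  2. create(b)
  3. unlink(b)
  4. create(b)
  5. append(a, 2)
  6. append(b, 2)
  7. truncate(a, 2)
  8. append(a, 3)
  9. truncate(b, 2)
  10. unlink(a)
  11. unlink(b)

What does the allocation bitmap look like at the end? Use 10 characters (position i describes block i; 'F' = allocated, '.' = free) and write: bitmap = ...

bitmap = ..........

after create(a) → a:[0]  free=[F.........]
after create(b) → a:[0], b:[1]  free=[FF........]
after unlink(b) → a:[0]  free=[F.........]
after create(b) → a:[0], b:[1]  free=[FF........]
after append(a, 2) → a:[0, 2, 3], b:[1]  free=[FFFF......]
after append(b, 2) → a:[0, 2, 3], b:[1, 4, 5]  free=[FFFFFF....]
after truncate(a, 2) → a:[0, 2], b:[1, 4, 5]  free=[FFF.FF....]
after append(a, 3) → a:[0, 2, 3, 6, 7], b:[1, 4, 5]  free=[FFFFFFFF..]
after truncate(b, 2) → a:[0, 2, 3, 6, 7], b:[1, 4]  free=[FFFFF.FF..]
after unlink(a) → b:[1, 4]  free=[.F..F.....]
after unlink(b) →   free=[..........]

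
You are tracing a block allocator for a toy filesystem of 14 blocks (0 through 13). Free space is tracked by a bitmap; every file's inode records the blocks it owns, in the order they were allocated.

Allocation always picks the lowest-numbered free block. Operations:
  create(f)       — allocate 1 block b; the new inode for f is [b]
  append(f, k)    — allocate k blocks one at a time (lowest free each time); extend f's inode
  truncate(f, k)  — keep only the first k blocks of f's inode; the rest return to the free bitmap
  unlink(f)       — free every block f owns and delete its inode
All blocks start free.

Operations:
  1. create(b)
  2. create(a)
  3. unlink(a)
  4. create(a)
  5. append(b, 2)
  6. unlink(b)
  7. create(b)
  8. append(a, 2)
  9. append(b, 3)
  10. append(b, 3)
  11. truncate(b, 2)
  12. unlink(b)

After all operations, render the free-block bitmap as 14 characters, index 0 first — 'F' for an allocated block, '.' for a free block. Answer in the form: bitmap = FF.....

bitmap = .FFF..........

[1] create(b) — b=0 (map F.............)
[2] create(a) — a=1 b=0 (map FF............)
[3] unlink(a) — b=0 (map F.............)
[4] create(a) — a=1 b=0 (map FF............)
[5] append(b, 2) — a=1 b=0,2,3 (map FFFF..........)
[6] unlink(b) — a=1 (map .F............)
[7] create(b) — a=1 b=0 (map FF............)
[8] append(a, 2) — a=1,2,3 b=0 (map FFFF..........)
[9] append(b, 3) — a=1,2,3 b=0,4,5,6 (map FFFFFFF.......)
[10] append(b, 3) — a=1,2,3 b=0,4,5,6,7,8,9 (map FFFFFFFFFF....)
[11] truncate(b, 2) — a=1,2,3 b=0,4 (map FFFFF.........)
[12] unlink(b) — a=1,2,3 (map .FFF..........)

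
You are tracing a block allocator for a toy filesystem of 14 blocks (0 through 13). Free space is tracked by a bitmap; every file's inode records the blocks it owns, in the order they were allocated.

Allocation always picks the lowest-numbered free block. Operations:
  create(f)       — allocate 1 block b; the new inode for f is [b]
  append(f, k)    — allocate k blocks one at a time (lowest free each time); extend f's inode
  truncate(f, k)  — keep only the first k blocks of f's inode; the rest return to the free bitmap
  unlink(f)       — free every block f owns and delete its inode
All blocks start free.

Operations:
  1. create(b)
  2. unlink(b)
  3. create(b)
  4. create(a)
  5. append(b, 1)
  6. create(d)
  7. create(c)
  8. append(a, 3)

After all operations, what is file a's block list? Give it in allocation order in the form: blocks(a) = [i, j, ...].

create(b): bitmap=F............. | b=[0]
unlink(b): bitmap=.............. | 
create(b): bitmap=F............. | b=[0]
create(a): bitmap=FF............ | a=[1] b=[0]
append(b, 1): bitmap=FFF........... | a=[1] b=[0, 2]
create(d): bitmap=FFFF.......... | a=[1] b=[0, 2] d=[3]
create(c): bitmap=FFFFF......... | a=[1] b=[0, 2] c=[4] d=[3]
append(a, 3): bitmap=FFFFFFFF...... | a=[1, 5, 6, 7] b=[0, 2] c=[4] d=[3]

blocks(a) = [1, 5, 6, 7]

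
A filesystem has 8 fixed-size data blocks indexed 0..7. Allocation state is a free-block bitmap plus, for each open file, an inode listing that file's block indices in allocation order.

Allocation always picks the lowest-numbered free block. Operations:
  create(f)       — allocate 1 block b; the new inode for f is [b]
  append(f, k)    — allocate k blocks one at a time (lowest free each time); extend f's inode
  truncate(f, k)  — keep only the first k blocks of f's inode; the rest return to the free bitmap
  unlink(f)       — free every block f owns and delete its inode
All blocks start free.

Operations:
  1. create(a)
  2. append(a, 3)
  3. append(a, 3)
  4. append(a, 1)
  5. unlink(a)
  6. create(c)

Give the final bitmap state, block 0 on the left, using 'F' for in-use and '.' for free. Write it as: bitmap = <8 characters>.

bitmap = F.......

create(a): bitmap=F....... | a=[0]
append(a, 3): bitmap=FFFF.... | a=[0, 1, 2, 3]
append(a, 3): bitmap=FFFFFFF. | a=[0, 1, 2, 3, 4, 5, 6]
append(a, 1): bitmap=FFFFFFFF | a=[0, 1, 2, 3, 4, 5, 6, 7]
unlink(a): bitmap=........ | 
create(c): bitmap=F....... | c=[0]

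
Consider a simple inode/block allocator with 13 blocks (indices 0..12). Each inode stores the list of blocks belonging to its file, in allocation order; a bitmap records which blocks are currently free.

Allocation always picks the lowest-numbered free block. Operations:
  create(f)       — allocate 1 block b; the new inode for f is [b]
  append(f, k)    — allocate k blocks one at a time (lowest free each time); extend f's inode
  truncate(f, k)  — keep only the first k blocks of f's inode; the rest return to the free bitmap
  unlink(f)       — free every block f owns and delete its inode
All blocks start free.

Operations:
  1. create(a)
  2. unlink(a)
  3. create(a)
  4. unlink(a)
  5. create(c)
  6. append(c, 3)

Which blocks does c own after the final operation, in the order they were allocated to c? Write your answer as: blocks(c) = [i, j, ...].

  1. create(a)  ⇒  F............  {a→[0]}
  2. unlink(a)  ⇒  .............  {}
  3. create(a)  ⇒  F............  {a→[0]}
  4. unlink(a)  ⇒  .............  {}
  5. create(c)  ⇒  F............  {c→[0]}
  6. append(c, 3)  ⇒  FFFF.........  {c→[0, 1, 2, 3]}

blocks(c) = [0, 1, 2, 3]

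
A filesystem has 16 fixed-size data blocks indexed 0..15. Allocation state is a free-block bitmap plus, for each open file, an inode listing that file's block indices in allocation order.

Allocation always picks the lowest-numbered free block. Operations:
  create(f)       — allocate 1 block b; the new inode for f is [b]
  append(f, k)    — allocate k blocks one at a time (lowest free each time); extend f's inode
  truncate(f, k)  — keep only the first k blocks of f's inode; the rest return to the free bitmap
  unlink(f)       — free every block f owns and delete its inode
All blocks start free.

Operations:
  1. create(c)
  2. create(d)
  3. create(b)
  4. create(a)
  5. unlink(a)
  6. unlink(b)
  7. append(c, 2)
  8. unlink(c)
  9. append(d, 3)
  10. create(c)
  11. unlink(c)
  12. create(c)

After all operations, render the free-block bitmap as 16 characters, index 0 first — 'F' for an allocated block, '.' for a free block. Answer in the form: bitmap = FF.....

bitmap = FFFFF...........

after create(c) → c:[0]  free=[F...............]
after create(d) → c:[0], d:[1]  free=[FF..............]
after create(b) → b:[2], c:[0], d:[1]  free=[FFF.............]
after create(a) → a:[3], b:[2], c:[0], d:[1]  free=[FFFF............]
after unlink(a) → b:[2], c:[0], d:[1]  free=[FFF.............]
after unlink(b) → c:[0], d:[1]  free=[FF..............]
after append(c, 2) → c:[0, 2, 3], d:[1]  free=[FFFF............]
after unlink(c) → d:[1]  free=[.F..............]
after append(d, 3) → d:[1, 0, 2, 3]  free=[FFFF............]
after create(c) → c:[4], d:[1, 0, 2, 3]  free=[FFFFF...........]
after unlink(c) → d:[1, 0, 2, 3]  free=[FFFF............]
after create(c) → c:[4], d:[1, 0, 2, 3]  free=[FFFFF...........]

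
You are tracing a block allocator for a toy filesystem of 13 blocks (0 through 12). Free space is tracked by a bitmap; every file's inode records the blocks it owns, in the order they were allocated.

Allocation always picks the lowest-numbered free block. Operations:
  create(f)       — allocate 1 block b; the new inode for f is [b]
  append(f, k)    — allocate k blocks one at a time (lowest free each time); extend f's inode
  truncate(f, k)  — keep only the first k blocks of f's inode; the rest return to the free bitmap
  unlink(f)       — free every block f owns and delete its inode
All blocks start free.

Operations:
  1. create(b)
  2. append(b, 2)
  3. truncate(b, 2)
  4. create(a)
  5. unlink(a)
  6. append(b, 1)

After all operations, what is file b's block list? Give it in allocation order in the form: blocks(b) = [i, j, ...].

  1. create(b)  ⇒  F............  {b→[0]}
  2. append(b, 2)  ⇒  FFF..........  {b→[0, 1, 2]}
  3. truncate(b, 2)  ⇒  FF...........  {b→[0, 1]}
  4. create(a)  ⇒  FFF..........  {a→[2]; b→[0, 1]}
  5. unlink(a)  ⇒  FF...........  {b→[0, 1]}
  6. append(b, 1)  ⇒  FFF..........  {b→[0, 1, 2]}

blocks(b) = [0, 1, 2]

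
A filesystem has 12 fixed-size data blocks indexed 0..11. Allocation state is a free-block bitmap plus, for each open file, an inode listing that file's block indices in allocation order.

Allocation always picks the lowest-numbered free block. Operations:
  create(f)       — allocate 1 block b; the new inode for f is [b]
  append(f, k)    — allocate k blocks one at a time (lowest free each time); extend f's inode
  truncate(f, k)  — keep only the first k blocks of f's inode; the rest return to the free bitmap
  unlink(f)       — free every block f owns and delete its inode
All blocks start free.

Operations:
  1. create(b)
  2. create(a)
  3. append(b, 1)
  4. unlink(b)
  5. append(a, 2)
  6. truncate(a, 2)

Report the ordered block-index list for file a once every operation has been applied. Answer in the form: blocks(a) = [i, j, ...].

after create(b) → b:[0]  free=[F...........]
after create(a) → a:[1], b:[0]  free=[FF..........]
after append(b, 1) → a:[1], b:[0, 2]  free=[FFF.........]
after unlink(b) → a:[1]  free=[.F..........]
after append(a, 2) → a:[1, 0, 2]  free=[FFF.........]
after truncate(a, 2) → a:[1, 0]  free=[FF..........]

blocks(a) = [1, 0]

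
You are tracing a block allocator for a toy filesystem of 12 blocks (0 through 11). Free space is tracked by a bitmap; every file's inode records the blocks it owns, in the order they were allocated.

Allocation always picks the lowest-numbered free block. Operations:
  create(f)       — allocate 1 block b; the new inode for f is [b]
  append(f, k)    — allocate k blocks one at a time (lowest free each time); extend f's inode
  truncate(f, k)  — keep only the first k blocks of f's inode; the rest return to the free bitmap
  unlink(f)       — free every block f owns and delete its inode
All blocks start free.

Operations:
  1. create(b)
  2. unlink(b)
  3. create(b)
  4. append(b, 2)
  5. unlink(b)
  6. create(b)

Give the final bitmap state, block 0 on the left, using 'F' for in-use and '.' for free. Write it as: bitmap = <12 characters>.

  1. create(b)  ⇒  F...........  {b→[0]}
  2. unlink(b)  ⇒  ............  {}
  3. create(b)  ⇒  F...........  {b→[0]}
  4. append(b, 2)  ⇒  FFF.........  {b→[0, 1, 2]}
  5. unlink(b)  ⇒  ............  {}
  6. create(b)  ⇒  F...........  {b→[0]}

bitmap = F...........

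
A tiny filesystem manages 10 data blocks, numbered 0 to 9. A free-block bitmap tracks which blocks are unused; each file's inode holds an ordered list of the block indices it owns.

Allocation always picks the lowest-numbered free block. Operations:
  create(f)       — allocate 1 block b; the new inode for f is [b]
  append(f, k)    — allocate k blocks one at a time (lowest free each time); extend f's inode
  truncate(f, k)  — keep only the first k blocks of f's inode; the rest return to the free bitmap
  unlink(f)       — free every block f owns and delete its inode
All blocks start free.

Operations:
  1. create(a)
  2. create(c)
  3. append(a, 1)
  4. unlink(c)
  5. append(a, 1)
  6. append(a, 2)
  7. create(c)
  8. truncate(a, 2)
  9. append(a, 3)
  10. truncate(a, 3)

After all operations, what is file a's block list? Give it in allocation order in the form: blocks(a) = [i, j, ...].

  1. create(a)  ⇒  F.........  {a→[0]}
  2. create(c)  ⇒  FF........  {a→[0]; c→[1]}
  3. append(a, 1)  ⇒  FFF.......  {a→[0, 2]; c→[1]}
  4. unlink(c)  ⇒  F.F.......  {a→[0, 2]}
  5. append(a, 1)  ⇒  FFF.......  {a→[0, 2, 1]}
  6. append(a, 2)  ⇒  FFFFF.....  {a→[0, 2, 1, 3, 4]}
  7. create(c)  ⇒  FFFFFF....  {a→[0, 2, 1, 3, 4]; c→[5]}
  8. truncate(a, 2)  ⇒  F.F..F....  {a→[0, 2]; c→[5]}
  9. append(a, 3)  ⇒  FFFFFF....  {a→[0, 2, 1, 3, 4]; c→[5]}
  10. truncate(a, 3)  ⇒  FFF..F....  {a→[0, 2, 1]; c→[5]}

blocks(a) = [0, 2, 1]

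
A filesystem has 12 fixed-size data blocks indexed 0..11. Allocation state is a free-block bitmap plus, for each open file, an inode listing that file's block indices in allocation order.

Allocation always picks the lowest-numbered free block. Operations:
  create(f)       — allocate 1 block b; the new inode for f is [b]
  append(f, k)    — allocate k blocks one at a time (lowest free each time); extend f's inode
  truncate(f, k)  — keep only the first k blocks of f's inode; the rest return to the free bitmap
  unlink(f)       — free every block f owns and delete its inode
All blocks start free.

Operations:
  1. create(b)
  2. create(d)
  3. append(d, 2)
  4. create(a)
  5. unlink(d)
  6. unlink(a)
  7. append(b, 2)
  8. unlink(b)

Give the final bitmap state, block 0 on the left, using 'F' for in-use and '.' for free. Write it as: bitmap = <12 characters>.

  1. create(b)  ⇒  F...........  {b→[0]}
  2. create(d)  ⇒  FF..........  {b→[0]; d→[1]}
  3. append(d, 2)  ⇒  FFFF........  {b→[0]; d→[1, 2, 3]}
  4. create(a)  ⇒  FFFFF.......  {a→[4]; b→[0]; d→[1, 2, 3]}
  5. unlink(d)  ⇒  F...F.......  {a→[4]; b→[0]}
  6. unlink(a)  ⇒  F...........  {b→[0]}
  7. append(b, 2)  ⇒  FFF.........  {b→[0, 1, 2]}
  8. unlink(b)  ⇒  ............  {}

bitmap = ............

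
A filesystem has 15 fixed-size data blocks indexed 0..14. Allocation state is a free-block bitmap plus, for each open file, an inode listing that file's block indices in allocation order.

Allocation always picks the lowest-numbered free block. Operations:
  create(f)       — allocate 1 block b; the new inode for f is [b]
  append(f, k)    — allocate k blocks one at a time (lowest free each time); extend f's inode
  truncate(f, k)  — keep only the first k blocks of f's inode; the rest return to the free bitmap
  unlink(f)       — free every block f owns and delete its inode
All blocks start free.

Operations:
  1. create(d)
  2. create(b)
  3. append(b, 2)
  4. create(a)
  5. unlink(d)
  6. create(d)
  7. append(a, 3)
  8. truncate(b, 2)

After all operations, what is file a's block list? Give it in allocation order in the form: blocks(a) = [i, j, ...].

create(d): bitmap=F.............. | d=[0]
create(b): bitmap=FF............. | b=[1] d=[0]
append(b, 2): bitmap=FFFF........... | b=[1, 2, 3] d=[0]
create(a): bitmap=FFFFF.......... | a=[4] b=[1, 2, 3] d=[0]
unlink(d): bitmap=.FFFF.......... | a=[4] b=[1, 2, 3]
create(d): bitmap=FFFFF.......... | a=[4] b=[1, 2, 3] d=[0]
append(a, 3): bitmap=FFFFFFFF....... | a=[4, 5, 6, 7] b=[1, 2, 3] d=[0]
truncate(b, 2): bitmap=FFF.FFFF....... | a=[4, 5, 6, 7] b=[1, 2] d=[0]

blocks(a) = [4, 5, 6, 7]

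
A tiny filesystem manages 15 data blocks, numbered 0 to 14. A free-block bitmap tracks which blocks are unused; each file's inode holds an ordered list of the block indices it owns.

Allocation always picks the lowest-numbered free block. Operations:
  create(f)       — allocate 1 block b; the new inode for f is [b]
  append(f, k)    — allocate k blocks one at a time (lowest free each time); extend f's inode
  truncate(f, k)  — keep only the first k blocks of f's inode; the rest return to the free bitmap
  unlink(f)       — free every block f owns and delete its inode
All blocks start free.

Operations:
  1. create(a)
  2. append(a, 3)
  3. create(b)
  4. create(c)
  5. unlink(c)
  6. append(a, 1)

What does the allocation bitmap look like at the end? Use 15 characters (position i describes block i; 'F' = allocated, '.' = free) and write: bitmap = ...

bitmap = FFFFFF.........

  1. create(a)  ⇒  F..............  {a→[0]}
  2. append(a, 3)  ⇒  FFFF...........  {a→[0, 1, 2, 3]}
  3. create(b)  ⇒  FFFFF..........  {a→[0, 1, 2, 3]; b→[4]}
  4. create(c)  ⇒  FFFFFF.........  {a→[0, 1, 2, 3]; b→[4]; c→[5]}
  5. unlink(c)  ⇒  FFFFF..........  {a→[0, 1, 2, 3]; b→[4]}
  6. append(a, 1)  ⇒  FFFFFF.........  {a→[0, 1, 2, 3, 5]; b→[4]}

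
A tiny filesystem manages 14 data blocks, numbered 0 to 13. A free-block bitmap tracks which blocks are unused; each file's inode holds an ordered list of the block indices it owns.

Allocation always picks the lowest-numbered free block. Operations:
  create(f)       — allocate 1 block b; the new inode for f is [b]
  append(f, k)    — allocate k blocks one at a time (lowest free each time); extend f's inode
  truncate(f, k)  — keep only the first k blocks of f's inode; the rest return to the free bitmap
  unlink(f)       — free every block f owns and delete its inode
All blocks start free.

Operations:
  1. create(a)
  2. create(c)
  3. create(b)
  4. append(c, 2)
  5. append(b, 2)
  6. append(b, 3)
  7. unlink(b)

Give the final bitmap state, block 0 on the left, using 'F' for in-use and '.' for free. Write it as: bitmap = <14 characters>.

bitmap = FF.FF.........

[1] create(a) — a=0 (map F.............)
[2] create(c) — a=0 c=1 (map FF............)
[3] create(b) — a=0 b=2 c=1 (map FFF...........)
[4] append(c, 2) — a=0 b=2 c=1,3,4 (map FFFFF.........)
[5] append(b, 2) — a=0 b=2,5,6 c=1,3,4 (map FFFFFFF.......)
[6] append(b, 3) — a=0 b=2,5,6,7,8,9 c=1,3,4 (map FFFFFFFFFF....)
[7] unlink(b) — a=0 c=1,3,4 (map FF.FF.........)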